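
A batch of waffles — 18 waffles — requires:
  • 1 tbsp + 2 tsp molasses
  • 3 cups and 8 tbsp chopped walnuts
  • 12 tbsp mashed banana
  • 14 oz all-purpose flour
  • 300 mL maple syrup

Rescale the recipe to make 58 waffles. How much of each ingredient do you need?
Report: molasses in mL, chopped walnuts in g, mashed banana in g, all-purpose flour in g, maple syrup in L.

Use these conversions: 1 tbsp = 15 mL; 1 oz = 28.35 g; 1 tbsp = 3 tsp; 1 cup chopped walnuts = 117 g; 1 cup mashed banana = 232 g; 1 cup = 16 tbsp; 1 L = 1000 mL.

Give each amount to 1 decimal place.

molasses: 80.6 mL; chopped walnuts: 1319.5 g; mashed banana: 560.7 g; all-purpose flour: 1278.9 g; maple syrup: 1.0 L

Scaling factor: 58/18 = 29/9.
molasses: (1 tbsp + 2 tsp = 5/3 tbsp) × 29/9 × 15 mL/tbsp ≈ 80.6 mL
chopped walnuts: (3 cup + 8 tbsp = 3.5 cup) × 29/9 × 117 g/cup = 1319.5 g
mashed banana: 12 tbsp × 29/9 ÷ 16 tbsp/cup × 232 g/cup ≈ 560.7 g
all-purpose flour: 14 oz × 29/9 × 28.35 g/oz = 1278.9 g
maple syrup: 300 mL × 29/9 ÷ 1000 mL/L ≈ 1.0 L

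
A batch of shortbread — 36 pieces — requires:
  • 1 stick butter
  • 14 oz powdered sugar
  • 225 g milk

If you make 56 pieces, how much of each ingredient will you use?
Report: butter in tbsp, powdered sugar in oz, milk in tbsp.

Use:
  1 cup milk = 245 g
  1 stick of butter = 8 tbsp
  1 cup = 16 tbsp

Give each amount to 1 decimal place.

butter: 12.4 tbsp; powdered sugar: 21.8 oz; milk: 22.9 tbsp

Scaling factor: 56/36 = 14/9.
butter: 1 stick × 14/9 × 8 tbsp/stick ≈ 12.4 tbsp
powdered sugar: 14 oz × 14/9 ≈ 21.8 oz
milk: 225 g × 14/9 ÷ 245 g/cup × 16 tbsp/cup ≈ 22.9 tbsp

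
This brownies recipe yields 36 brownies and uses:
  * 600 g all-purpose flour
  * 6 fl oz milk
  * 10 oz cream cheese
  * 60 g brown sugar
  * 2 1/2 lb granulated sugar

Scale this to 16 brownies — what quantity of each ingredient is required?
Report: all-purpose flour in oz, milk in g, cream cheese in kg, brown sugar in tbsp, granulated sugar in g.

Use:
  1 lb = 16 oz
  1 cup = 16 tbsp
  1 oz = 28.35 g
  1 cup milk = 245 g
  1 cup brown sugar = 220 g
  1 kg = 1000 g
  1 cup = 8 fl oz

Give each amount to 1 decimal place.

all-purpose flour: 9.4 oz; milk: 81.7 g; cream cheese: 0.1 kg; brown sugar: 1.9 tbsp; granulated sugar: 504.0 g

Scaling factor: 16/36 = 4/9.
all-purpose flour: 600 g × 4/9 ÷ 28.35 g/oz ≈ 9.4 oz
milk: 6 fl oz × 4/9 ÷ 8 fl oz/cup × 245 g/cup ≈ 81.7 g
cream cheese: 10 oz × 4/9 × 28.35 g/oz ÷ 1000 g/kg ≈ 0.1 kg
brown sugar: 60 g × 4/9 ÷ 220 g/cup × 16 tbsp/cup ≈ 1.9 tbsp
granulated sugar: 2.5 lb × 4/9 × 16 oz/lb × 28.35 g/oz = 504.0 g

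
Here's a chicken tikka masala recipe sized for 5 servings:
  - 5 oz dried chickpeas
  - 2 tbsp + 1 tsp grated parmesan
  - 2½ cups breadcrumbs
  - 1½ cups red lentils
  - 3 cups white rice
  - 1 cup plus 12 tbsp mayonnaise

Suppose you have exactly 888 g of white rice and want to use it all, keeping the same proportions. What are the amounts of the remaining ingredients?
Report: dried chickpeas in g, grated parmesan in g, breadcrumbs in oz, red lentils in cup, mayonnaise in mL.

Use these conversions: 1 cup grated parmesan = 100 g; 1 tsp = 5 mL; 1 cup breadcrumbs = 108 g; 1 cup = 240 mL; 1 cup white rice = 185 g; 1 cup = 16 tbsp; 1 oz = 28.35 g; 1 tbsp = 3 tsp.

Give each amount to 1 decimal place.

dried chickpeas: 226.8 g; grated parmesan: 23.3 g; breadcrumbs: 15.2 oz; red lentils: 2.4 cup; mayonnaise: 672.0 mL

The original recipe has 555 g of white rice, so the scaling factor is 888 ÷ 555 = 8/5 = 1.6.
dried chickpeas: 5 oz × 8/5 × 28.35 g/oz = 226.8 g
grated parmesan: (2 tbsp + 1 tsp = 7/3 tbsp) × 8/5 ÷ 16 tbsp/cup × 100 g/cup ≈ 23.3 g
breadcrumbs: 2.5 cup × 8/5 × 108 g/cup ÷ 28.35 g/oz ≈ 15.2 oz
red lentils: 1.5 cup × 8/5 = 2.4 cup
mayonnaise: (1 cup + 12 tbsp = 1.75 cup) × 8/5 × 240 mL/cup = 672.0 mL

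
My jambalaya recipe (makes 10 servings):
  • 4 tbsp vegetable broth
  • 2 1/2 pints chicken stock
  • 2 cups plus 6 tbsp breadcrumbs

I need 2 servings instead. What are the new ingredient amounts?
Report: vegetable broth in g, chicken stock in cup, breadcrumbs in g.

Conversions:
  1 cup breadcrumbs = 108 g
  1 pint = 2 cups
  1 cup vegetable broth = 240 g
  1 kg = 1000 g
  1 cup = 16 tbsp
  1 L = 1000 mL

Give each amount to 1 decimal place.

vegetable broth: 12.0 g; chicken stock: 1.0 cup; breadcrumbs: 51.3 g

Scaling factor: 2/10 = 1/5 = 0.2.
vegetable broth: 4 tbsp × 1/5 ÷ 16 tbsp/cup × 240 g/cup = 12.0 g
chicken stock: 2.5 pint × 1/5 × 2 cup/pint = 1.0 cup
breadcrumbs: (2 cup + 6 tbsp = 2.375 cup) × 1/5 × 108 g/cup = 51.3 g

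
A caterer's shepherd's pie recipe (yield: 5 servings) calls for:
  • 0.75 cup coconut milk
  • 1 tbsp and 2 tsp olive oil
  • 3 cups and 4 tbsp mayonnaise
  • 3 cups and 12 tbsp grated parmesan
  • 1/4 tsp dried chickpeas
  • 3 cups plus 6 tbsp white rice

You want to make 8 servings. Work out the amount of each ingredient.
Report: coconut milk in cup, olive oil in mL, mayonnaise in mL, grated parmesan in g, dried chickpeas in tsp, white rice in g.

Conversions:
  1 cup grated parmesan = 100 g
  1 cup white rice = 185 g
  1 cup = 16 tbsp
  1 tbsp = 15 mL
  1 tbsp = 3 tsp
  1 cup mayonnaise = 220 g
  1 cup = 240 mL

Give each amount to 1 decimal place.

coconut milk: 1.2 cup; olive oil: 40.0 mL; mayonnaise: 1248.0 mL; grated parmesan: 600.0 g; dried chickpeas: 0.4 tsp; white rice: 999.0 g

Scaling factor: 8/5 = 1.6.
coconut milk: 0.75 cup × 8/5 = 1.2 cup
olive oil: (1 tbsp + 2 tsp = 5/3 tbsp) × 8/5 × 15 mL/tbsp = 40.0 mL
mayonnaise: (3 cup + 4 tbsp = 3.25 cup) × 8/5 × 240 mL/cup = 1248.0 mL
grated parmesan: (3 cup + 12 tbsp = 3.75 cup) × 8/5 × 100 g/cup = 600.0 g
dried chickpeas: 0.25 tsp × 8/5 = 0.4 tsp
white rice: (3 cup + 6 tbsp = 3.375 cup) × 8/5 × 185 g/cup = 999.0 g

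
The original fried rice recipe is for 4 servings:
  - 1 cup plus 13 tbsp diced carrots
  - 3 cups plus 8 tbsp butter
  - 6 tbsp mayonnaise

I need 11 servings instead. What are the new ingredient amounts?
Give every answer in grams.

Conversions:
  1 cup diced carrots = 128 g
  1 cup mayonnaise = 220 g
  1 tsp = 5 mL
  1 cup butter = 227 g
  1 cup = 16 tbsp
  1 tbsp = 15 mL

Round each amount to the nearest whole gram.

Scaling factor: 11/4 = 2.75.
diced carrots: (1 cup + 13 tbsp = 1.8125 cup) × 11/4 × 128 g/cup = 638 g
butter: (3 cup + 8 tbsp = 3.5 cup) × 11/4 × 227 g/cup ≈ 2185 g
mayonnaise: 6 tbsp × 11/4 ÷ 16 tbsp/cup × 220 g/cup ≈ 227 g

diced carrots: 638 g; butter: 2185 g; mayonnaise: 227 g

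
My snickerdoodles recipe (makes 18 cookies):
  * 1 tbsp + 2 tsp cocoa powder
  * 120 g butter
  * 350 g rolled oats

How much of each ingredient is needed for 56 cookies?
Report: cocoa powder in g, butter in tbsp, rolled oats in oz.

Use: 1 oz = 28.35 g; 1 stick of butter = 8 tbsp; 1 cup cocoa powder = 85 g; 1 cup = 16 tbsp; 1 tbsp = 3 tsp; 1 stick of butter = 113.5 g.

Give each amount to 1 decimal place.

cocoa powder: 27.5 g; butter: 26.3 tbsp; rolled oats: 38.4 oz

Scaling factor: 56/18 = 28/9.
cocoa powder: (1 tbsp + 2 tsp = 5/3 tbsp) × 28/9 ÷ 16 tbsp/cup × 85 g/cup ≈ 27.5 g
butter: 120 g × 28/9 ÷ 113.5 g/stick × 8 tbsp/stick ≈ 26.3 tbsp
rolled oats: 350 g × 28/9 ÷ 28.35 g/oz ≈ 38.4 oz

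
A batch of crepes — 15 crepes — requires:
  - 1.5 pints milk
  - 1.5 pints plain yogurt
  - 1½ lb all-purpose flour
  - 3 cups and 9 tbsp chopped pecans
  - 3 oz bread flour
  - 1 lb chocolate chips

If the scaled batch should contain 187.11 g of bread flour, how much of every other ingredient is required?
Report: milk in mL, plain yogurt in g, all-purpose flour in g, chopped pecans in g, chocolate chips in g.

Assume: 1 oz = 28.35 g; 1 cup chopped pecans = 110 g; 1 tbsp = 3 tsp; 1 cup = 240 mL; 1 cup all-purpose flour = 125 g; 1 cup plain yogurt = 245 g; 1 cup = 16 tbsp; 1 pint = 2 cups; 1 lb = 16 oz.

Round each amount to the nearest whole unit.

milk: 1584 mL; plain yogurt: 1617 g; all-purpose flour: 1497 g; chopped pecans: 862 g; chocolate chips: 998 g

The original recipe has 85.05 g of bread flour, so the scaling factor is 187.11 ÷ 85.05 = 11/5 = 2.2.
milk: 1.5 pint × 11/5 × 2 cup/pint × 240 mL/cup = 1584 mL
plain yogurt: 1.5 pint × 11/5 × 2 cup/pint × 245 g/cup = 1617 g
all-purpose flour: 1.5 lb × 11/5 × 16 oz/lb × 28.35 g/oz ≈ 1497 g
chopped pecans: (3 cup + 9 tbsp = 3.5625 cup) × 11/5 × 110 g/cup ≈ 862 g
chocolate chips: 1 lb × 11/5 × 16 oz/lb × 28.35 g/oz ≈ 998 g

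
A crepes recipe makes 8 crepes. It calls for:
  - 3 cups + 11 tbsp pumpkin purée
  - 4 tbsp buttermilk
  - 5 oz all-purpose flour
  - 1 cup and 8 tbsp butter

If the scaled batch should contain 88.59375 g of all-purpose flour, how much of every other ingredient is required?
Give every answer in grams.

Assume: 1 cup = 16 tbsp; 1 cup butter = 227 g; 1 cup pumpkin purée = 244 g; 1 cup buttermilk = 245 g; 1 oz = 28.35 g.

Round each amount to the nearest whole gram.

pumpkin purée: 562 g; buttermilk: 38 g; butter: 213 g

The original recipe has 141.75 g of all-purpose flour, so the scaling factor is 88.59375 ÷ 141.75 = 5/8 = 0.625.
pumpkin purée: (3 cup + 11 tbsp = 3.6875 cup) × 5/8 × 244 g/cup ≈ 562 g
buttermilk: 4 tbsp × 5/8 ÷ 16 tbsp/cup × 245 g/cup ≈ 38 g
butter: (1 cup + 8 tbsp = 1.5 cup) × 5/8 × 227 g/cup ≈ 213 g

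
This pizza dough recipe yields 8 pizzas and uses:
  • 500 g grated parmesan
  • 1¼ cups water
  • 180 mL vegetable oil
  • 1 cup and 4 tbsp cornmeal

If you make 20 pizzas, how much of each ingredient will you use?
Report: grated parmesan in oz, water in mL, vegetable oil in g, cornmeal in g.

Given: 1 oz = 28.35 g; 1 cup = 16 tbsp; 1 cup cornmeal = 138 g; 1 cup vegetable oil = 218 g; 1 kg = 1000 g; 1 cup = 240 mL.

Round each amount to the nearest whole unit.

Scaling factor: 20/8 = 5/2 = 2.5.
grated parmesan: 500 g × 5/2 ÷ 28.35 g/oz ≈ 44 oz
water: 1.25 cup × 5/2 × 240 mL/cup = 750 mL
vegetable oil: 180 mL × 5/2 ÷ 240 mL/cup × 218 g/cup ≈ 409 g
cornmeal: (1 cup + 4 tbsp = 1.25 cup) × 5/2 × 138 g/cup ≈ 431 g

grated parmesan: 44 oz; water: 750 mL; vegetable oil: 409 g; cornmeal: 431 g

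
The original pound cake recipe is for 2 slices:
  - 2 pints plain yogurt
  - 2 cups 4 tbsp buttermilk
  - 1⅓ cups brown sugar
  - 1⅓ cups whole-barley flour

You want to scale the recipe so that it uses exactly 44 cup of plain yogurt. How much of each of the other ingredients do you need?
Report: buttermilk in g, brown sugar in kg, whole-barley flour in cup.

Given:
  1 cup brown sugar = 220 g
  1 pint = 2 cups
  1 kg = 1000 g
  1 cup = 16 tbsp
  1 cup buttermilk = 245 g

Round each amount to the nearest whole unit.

The original recipe has 4 cup of plain yogurt, so the scaling factor is 44 ÷ 4 = 11.
buttermilk: (2 cup + 4 tbsp = 2.25 cup) × 11 × 245 g/cup ≈ 6064 g
brown sugar: 4/3 cup × 11 × 220 g/cup ÷ 1000 g/kg ≈ 3 kg
whole-barley flour: 4/3 cup × 11 ≈ 15 cup

buttermilk: 6064 g; brown sugar: 3 kg; whole-barley flour: 15 cup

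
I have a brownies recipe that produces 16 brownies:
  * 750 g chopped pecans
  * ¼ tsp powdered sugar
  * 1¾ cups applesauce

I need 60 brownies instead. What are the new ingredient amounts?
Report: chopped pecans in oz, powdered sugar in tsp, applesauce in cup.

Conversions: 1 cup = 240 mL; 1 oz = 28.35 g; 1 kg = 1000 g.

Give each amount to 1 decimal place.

chopped pecans: 99.2 oz; powdered sugar: 0.9 tsp; applesauce: 6.6 cup

Scaling factor: 60/16 = 15/4 = 3.75.
chopped pecans: 750 g × 15/4 ÷ 28.35 g/oz ≈ 99.2 oz
powdered sugar: 0.25 tsp × 15/4 ≈ 0.9 tsp
applesauce: 1.75 cup × 15/4 ≈ 6.6 cup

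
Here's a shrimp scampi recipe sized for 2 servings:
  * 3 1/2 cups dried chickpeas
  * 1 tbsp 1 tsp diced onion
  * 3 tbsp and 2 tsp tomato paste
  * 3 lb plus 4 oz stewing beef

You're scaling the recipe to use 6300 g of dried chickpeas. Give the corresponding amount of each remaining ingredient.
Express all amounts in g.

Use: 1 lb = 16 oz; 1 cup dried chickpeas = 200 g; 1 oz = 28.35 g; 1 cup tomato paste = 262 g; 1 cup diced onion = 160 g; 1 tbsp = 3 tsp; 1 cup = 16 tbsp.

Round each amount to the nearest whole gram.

diced onion: 120 g; tomato paste: 540 g; stewing beef: 13268 g

The original recipe has 700 g of dried chickpeas, so the scaling factor is 6300 ÷ 700 = 9.
diced onion: (1 tbsp + 1 tsp = 4/3 tbsp) × 9 ÷ 16 tbsp/cup × 160 g/cup = 120 g
tomato paste: (3 tbsp + 2 tsp = 11/3 tbsp) × 9 ÷ 16 tbsp/cup × 262 g/cup ≈ 540 g
stewing beef: (3 lb + 4 oz = 3.25 lb) × 9 × 16 oz/lb × 28.35 g/oz ≈ 13268 g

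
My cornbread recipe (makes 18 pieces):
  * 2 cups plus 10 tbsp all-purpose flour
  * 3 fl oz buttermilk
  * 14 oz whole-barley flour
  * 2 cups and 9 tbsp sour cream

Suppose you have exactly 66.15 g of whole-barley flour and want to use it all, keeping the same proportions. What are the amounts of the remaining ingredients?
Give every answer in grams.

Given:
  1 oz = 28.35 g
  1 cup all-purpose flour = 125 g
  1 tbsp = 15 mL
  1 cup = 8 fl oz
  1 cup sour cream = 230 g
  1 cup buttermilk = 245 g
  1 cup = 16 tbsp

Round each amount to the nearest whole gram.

The original recipe has 396.9 g of whole-barley flour, so the scaling factor is 66.15 ÷ 396.9 = 1/6.
all-purpose flour: (2 cup + 10 tbsp = 2.625 cup) × 1/6 × 125 g/cup ≈ 55 g
buttermilk: 3 fl oz × 1/6 ÷ 8 fl oz/cup × 245 g/cup ≈ 15 g
sour cream: (2 cup + 9 tbsp = 2.5625 cup) × 1/6 × 230 g/cup ≈ 98 g

all-purpose flour: 55 g; buttermilk: 15 g; sour cream: 98 g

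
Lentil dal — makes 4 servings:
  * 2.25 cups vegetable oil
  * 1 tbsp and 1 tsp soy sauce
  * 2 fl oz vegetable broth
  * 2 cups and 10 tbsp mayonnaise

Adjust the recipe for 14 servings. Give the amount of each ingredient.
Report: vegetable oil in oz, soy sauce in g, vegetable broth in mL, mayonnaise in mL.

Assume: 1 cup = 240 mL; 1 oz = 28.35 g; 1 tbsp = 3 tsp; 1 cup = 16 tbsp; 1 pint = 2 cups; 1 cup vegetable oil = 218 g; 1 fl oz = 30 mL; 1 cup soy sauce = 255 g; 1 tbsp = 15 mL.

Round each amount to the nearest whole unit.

Scaling factor: 14/4 = 7/2 = 3.5.
vegetable oil: 2.25 cup × 7/2 × 218 g/cup ÷ 28.35 g/oz ≈ 61 oz
soy sauce: (1 tbsp + 1 tsp = 4/3 tbsp) × 7/2 ÷ 16 tbsp/cup × 255 g/cup ≈ 74 g
vegetable broth: 2 fl oz × 7/2 × 30 mL/fl oz = 210 mL
mayonnaise: (2 cup + 10 tbsp = 2.625 cup) × 7/2 × 240 mL/cup = 2205 mL

vegetable oil: 61 oz; soy sauce: 74 g; vegetable broth: 210 mL; mayonnaise: 2205 mL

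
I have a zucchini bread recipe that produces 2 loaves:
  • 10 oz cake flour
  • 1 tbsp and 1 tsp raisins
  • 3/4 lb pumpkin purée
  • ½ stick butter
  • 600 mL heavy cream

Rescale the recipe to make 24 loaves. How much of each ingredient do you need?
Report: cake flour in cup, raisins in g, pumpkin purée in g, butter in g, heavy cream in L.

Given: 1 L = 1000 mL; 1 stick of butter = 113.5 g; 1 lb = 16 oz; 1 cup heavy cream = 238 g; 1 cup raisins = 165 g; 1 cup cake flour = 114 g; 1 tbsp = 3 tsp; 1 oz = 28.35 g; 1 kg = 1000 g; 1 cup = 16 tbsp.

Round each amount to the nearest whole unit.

cake flour: 30 cup; raisins: 165 g; pumpkin purée: 4082 g; butter: 681 g; heavy cream: 7 L

Scaling factor: 24/2 = 12.
cake flour: 10 oz × 12 × 28.35 g/oz ÷ 114 g/cup ≈ 30 cup
raisins: (1 tbsp + 1 tsp = 4/3 tbsp) × 12 ÷ 16 tbsp/cup × 165 g/cup = 165 g
pumpkin purée: 0.75 lb × 12 × 16 oz/lb × 28.35 g/oz ≈ 4082 g
butter: 0.5 stick × 12 × 113.5 g/stick = 681 g
heavy cream: 600 mL × 12 ÷ 1000 mL/L ≈ 7 L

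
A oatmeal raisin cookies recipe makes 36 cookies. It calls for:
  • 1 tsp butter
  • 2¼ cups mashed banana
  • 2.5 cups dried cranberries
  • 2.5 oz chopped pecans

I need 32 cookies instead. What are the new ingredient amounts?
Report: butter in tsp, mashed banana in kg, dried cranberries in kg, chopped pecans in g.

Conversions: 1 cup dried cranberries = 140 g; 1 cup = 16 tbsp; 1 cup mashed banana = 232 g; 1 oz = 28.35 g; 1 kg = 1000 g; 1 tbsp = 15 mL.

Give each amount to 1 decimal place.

butter: 0.9 tsp; mashed banana: 0.5 kg; dried cranberries: 0.3 kg; chopped pecans: 63.0 g

Scaling factor: 32/36 = 8/9.
butter: 1 tsp × 8/9 ≈ 0.9 tsp
mashed banana: 2.25 cup × 8/9 × 232 g/cup ÷ 1000 g/kg ≈ 0.5 kg
dried cranberries: 2.5 cup × 8/9 × 140 g/cup ÷ 1000 g/kg ≈ 0.3 kg
chopped pecans: 2.5 oz × 8/9 × 28.35 g/oz = 63.0 g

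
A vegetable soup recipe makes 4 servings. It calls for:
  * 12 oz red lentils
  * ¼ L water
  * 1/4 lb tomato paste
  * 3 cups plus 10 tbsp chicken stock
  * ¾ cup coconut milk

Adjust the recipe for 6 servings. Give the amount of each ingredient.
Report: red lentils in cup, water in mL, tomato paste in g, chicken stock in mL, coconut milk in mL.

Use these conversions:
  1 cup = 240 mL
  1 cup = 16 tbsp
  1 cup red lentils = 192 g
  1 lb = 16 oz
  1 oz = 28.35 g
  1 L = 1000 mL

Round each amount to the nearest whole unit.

Scaling factor: 6/4 = 3/2 = 1.5.
red lentils: 12 oz × 3/2 × 28.35 g/oz ÷ 192 g/cup ≈ 3 cup
water: 0.25 L × 3/2 × 1000 mL/L = 375 mL
tomato paste: 0.25 lb × 3/2 × 16 oz/lb × 28.35 g/oz ≈ 170 g
chicken stock: (3 cup + 10 tbsp = 3.625 cup) × 3/2 × 240 mL/cup = 1305 mL
coconut milk: 0.75 cup × 3/2 × 240 mL/cup = 270 mL

red lentils: 3 cup; water: 375 mL; tomato paste: 170 g; chicken stock: 1305 mL; coconut milk: 270 mL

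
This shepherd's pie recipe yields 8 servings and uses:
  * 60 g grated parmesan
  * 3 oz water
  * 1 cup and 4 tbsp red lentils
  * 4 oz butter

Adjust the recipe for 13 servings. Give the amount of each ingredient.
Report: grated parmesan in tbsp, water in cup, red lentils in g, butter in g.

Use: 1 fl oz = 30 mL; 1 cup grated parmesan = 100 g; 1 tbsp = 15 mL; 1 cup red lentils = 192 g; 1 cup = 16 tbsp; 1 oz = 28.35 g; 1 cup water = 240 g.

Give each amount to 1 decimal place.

grated parmesan: 15.6 tbsp; water: 0.6 cup; red lentils: 390.0 g; butter: 184.3 g

Scaling factor: 13/8 = 1.625.
grated parmesan: 60 g × 13/8 ÷ 100 g/cup × 16 tbsp/cup = 15.6 tbsp
water: 3 oz × 13/8 × 28.35 g/oz ÷ 240 g/cup ≈ 0.6 cup
red lentils: (1 cup + 4 tbsp = 1.25 cup) × 13/8 × 192 g/cup = 390.0 g
butter: 4 oz × 13/8 × 28.35 g/oz ≈ 184.3 g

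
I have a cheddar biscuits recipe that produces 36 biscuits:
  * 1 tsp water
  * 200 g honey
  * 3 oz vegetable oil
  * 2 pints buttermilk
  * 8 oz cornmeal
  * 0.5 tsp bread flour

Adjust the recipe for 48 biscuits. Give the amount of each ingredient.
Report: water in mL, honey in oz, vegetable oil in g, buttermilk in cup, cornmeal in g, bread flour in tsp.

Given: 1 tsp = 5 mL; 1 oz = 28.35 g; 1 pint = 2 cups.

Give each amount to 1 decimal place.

water: 6.7 mL; honey: 9.4 oz; vegetable oil: 113.4 g; buttermilk: 5.3 cup; cornmeal: 302.4 g; bread flour: 0.7 tsp

Scaling factor: 48/36 = 4/3.
water: 1 tsp × 4/3 × 5 mL/tsp ≈ 6.7 mL
honey: 200 g × 4/3 ÷ 28.35 g/oz ≈ 9.4 oz
vegetable oil: 3 oz × 4/3 × 28.35 g/oz = 113.4 g
buttermilk: 2 pint × 4/3 × 2 cup/pint ≈ 5.3 cup
cornmeal: 8 oz × 4/3 × 28.35 g/oz = 302.4 g
bread flour: 0.5 tsp × 4/3 ≈ 0.7 tsp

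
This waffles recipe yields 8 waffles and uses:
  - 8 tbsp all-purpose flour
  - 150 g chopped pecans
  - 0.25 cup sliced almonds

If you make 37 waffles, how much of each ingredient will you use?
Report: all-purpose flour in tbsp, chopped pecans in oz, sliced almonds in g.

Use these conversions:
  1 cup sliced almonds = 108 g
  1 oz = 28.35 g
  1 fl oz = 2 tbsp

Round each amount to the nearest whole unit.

all-purpose flour: 37 tbsp; chopped pecans: 24 oz; sliced almonds: 125 g

Scaling factor: 37/8 = 4.625.
all-purpose flour: 8 tbsp × 37/8 = 37 tbsp
chopped pecans: 150 g × 37/8 ÷ 28.35 g/oz ≈ 24 oz
sliced almonds: 0.25 cup × 37/8 × 108 g/cup ≈ 125 g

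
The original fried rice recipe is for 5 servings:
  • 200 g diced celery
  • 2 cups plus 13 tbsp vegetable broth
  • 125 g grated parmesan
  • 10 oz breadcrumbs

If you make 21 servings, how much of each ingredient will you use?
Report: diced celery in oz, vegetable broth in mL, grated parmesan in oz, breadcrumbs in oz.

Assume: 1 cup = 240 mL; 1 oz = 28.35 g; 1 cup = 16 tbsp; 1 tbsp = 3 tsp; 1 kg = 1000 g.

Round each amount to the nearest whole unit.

diced celery: 30 oz; vegetable broth: 2835 mL; grated parmesan: 19 oz; breadcrumbs: 42 oz

Scaling factor: 21/5 = 4.2.
diced celery: 200 g × 21/5 ÷ 28.35 g/oz ≈ 30 oz
vegetable broth: (2 cup + 13 tbsp = 2.8125 cup) × 21/5 × 240 mL/cup = 2835 mL
grated parmesan: 125 g × 21/5 ÷ 28.35 g/oz ≈ 19 oz
breadcrumbs: 10 oz × 21/5 = 42 oz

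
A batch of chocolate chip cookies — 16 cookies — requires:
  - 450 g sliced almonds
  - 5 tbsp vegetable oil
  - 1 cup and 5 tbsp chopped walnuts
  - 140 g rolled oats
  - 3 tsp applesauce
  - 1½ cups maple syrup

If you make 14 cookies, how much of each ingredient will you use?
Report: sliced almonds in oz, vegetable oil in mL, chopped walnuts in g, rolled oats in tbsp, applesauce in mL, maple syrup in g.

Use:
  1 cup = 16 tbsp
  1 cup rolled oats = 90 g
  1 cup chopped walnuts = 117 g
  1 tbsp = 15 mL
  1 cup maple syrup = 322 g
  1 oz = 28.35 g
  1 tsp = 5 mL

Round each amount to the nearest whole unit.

Scaling factor: 14/16 = 7/8 = 0.875.
sliced almonds: 450 g × 7/8 ÷ 28.35 g/oz ≈ 14 oz
vegetable oil: 5 tbsp × 7/8 × 15 mL/tbsp ≈ 66 mL
chopped walnuts: (1 cup + 5 tbsp = 1.3125 cup) × 7/8 × 117 g/cup ≈ 134 g
rolled oats: 140 g × 7/8 ÷ 90 g/cup × 16 tbsp/cup ≈ 22 tbsp
applesauce: 3 tsp × 7/8 × 5 mL/tsp ≈ 13 mL
maple syrup: 1.5 cup × 7/8 × 322 g/cup ≈ 423 g

sliced almonds: 14 oz; vegetable oil: 66 mL; chopped walnuts: 134 g; rolled oats: 22 tbsp; applesauce: 13 mL; maple syrup: 423 g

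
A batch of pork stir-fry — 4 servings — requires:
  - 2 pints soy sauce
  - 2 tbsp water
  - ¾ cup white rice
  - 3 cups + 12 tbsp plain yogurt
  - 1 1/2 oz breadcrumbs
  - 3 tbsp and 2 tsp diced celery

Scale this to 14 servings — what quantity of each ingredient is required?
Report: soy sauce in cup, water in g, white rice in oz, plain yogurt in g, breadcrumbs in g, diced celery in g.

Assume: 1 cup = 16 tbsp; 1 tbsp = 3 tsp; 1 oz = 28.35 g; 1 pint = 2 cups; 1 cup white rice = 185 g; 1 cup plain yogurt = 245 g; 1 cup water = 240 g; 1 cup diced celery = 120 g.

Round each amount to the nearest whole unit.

soy sauce: 14 cup; water: 105 g; white rice: 17 oz; plain yogurt: 3216 g; breadcrumbs: 149 g; diced celery: 96 g

Scaling factor: 14/4 = 7/2 = 3.5.
soy sauce: 2 pint × 7/2 × 2 cup/pint = 14 cup
water: 2 tbsp × 7/2 ÷ 16 tbsp/cup × 240 g/cup = 105 g
white rice: 0.75 cup × 7/2 × 185 g/cup ÷ 28.35 g/oz ≈ 17 oz
plain yogurt: (3 cup + 12 tbsp = 3.75 cup) × 7/2 × 245 g/cup ≈ 3216 g
breadcrumbs: 1.5 oz × 7/2 × 28.35 g/oz ≈ 149 g
diced celery: (3 tbsp + 2 tsp = 11/3 tbsp) × 7/2 ÷ 16 tbsp/cup × 120 g/cup ≈ 96 g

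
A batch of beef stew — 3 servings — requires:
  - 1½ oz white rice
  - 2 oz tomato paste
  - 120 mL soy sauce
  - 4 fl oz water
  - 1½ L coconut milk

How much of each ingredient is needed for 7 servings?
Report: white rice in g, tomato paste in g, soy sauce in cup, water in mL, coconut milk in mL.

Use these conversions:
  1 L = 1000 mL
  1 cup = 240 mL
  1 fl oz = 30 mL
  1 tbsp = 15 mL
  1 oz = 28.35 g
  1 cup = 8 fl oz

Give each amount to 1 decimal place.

Scaling factor: 7/3.
white rice: 1.5 oz × 7/3 × 28.35 g/oz ≈ 99.2 g
tomato paste: 2 oz × 7/3 × 28.35 g/oz = 132.3 g
soy sauce: 120 mL × 7/3 ÷ 240 mL/cup ≈ 1.2 cup
water: 4 fl oz × 7/3 × 30 mL/fl oz = 280.0 mL
coconut milk: 1.5 L × 7/3 × 1000 mL/L = 3500.0 mL

white rice: 99.2 g; tomato paste: 132.3 g; soy sauce: 1.2 cup; water: 280.0 mL; coconut milk: 3500.0 mL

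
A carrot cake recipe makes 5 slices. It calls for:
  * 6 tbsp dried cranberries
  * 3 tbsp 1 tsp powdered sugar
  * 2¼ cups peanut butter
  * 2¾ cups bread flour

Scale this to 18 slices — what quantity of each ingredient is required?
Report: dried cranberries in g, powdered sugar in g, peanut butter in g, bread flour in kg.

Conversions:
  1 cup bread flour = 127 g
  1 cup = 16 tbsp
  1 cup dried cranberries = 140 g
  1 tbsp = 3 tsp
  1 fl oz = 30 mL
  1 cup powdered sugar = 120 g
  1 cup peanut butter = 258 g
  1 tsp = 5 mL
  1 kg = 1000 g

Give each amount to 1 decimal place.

dried cranberries: 189.0 g; powdered sugar: 90.0 g; peanut butter: 2089.8 g; bread flour: 1.3 kg

Scaling factor: 18/5 = 3.6.
dried cranberries: 6 tbsp × 18/5 ÷ 16 tbsp/cup × 140 g/cup = 189.0 g
powdered sugar: (3 tbsp + 1 tsp = 10/3 tbsp) × 18/5 ÷ 16 tbsp/cup × 120 g/cup = 90.0 g
peanut butter: 2.25 cup × 18/5 × 258 g/cup = 2089.8 g
bread flour: 2.75 cup × 18/5 × 127 g/cup ÷ 1000 g/kg ≈ 1.3 kg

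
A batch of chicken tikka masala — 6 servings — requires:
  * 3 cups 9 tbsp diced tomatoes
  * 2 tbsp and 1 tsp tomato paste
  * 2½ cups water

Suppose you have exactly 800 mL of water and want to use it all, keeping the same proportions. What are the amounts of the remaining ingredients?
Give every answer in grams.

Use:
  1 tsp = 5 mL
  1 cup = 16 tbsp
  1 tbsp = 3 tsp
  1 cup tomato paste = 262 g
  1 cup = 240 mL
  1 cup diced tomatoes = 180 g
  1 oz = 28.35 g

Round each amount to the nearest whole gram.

diced tomatoes: 855 g; tomato paste: 51 g

The original recipe has 600 mL of water, so the scaling factor is 800 ÷ 600 = 4/3.
diced tomatoes: (3 cup + 9 tbsp = 3.5625 cup) × 4/3 × 180 g/cup = 855 g
tomato paste: (2 tbsp + 1 tsp = 7/3 tbsp) × 4/3 ÷ 16 tbsp/cup × 262 g/cup ≈ 51 g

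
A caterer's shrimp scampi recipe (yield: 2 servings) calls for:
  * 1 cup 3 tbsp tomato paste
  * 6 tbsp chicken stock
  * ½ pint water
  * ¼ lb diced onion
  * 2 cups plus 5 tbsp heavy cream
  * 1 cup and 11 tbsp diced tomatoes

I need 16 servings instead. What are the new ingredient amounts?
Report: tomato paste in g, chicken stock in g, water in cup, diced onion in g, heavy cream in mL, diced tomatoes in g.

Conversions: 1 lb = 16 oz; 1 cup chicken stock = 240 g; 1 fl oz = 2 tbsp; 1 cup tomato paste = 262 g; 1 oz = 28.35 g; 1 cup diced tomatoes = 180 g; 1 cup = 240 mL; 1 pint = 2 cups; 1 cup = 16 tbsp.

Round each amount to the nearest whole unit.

tomato paste: 2489 g; chicken stock: 720 g; water: 8 cup; diced onion: 907 g; heavy cream: 4440 mL; diced tomatoes: 2430 g

Scaling factor: 16/2 = 8.
tomato paste: (1 cup + 3 tbsp = 1.1875 cup) × 8 × 262 g/cup = 2489 g
chicken stock: 6 tbsp × 8 ÷ 16 tbsp/cup × 240 g/cup = 720 g
water: 0.5 pint × 8 × 2 cup/pint = 8 cup
diced onion: 0.25 lb × 8 × 16 oz/lb × 28.35 g/oz ≈ 907 g
heavy cream: (2 cup + 5 tbsp = 2.3125 cup) × 8 × 240 mL/cup = 4440 mL
diced tomatoes: (1 cup + 11 tbsp = 1.6875 cup) × 8 × 180 g/cup = 2430 g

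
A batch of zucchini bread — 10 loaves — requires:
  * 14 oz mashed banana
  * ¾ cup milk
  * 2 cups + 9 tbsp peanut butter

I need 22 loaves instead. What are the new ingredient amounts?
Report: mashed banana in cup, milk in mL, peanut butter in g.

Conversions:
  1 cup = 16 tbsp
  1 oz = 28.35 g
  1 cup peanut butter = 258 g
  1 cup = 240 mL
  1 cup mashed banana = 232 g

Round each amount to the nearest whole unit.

mashed banana: 4 cup; milk: 396 mL; peanut butter: 1454 g

Scaling factor: 22/10 = 11/5 = 2.2.
mashed banana: 14 oz × 11/5 × 28.35 g/oz ÷ 232 g/cup ≈ 4 cup
milk: 0.75 cup × 11/5 × 240 mL/cup = 396 mL
peanut butter: (2 cup + 9 tbsp = 2.5625 cup) × 11/5 × 258 g/cup ≈ 1454 g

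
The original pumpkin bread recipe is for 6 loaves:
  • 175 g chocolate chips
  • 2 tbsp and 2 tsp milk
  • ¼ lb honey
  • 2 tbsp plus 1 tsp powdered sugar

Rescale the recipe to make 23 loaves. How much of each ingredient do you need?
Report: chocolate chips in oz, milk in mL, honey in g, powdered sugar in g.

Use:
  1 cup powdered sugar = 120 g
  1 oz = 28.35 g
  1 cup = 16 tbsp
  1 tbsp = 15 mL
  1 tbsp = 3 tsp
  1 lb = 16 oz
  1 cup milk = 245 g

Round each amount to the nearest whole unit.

chocolate chips: 24 oz; milk: 153 mL; honey: 435 g; powdered sugar: 67 g

Scaling factor: 23/6.
chocolate chips: 175 g × 23/6 ÷ 28.35 g/oz ≈ 24 oz
milk: (2 tbsp + 2 tsp = 8/3 tbsp) × 23/6 × 15 mL/tbsp ≈ 153 mL
honey: 0.25 lb × 23/6 × 16 oz/lb × 28.35 g/oz ≈ 435 g
powdered sugar: (2 tbsp + 1 tsp = 7/3 tbsp) × 23/6 ÷ 16 tbsp/cup × 120 g/cup ≈ 67 g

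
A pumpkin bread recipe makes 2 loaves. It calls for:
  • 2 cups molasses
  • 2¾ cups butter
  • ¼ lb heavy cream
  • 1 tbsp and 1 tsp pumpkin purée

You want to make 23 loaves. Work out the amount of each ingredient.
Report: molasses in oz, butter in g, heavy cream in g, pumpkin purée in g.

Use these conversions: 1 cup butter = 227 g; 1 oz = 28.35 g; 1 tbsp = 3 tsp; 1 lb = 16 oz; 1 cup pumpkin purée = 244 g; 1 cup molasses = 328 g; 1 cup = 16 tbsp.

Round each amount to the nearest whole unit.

Scaling factor: 23/2 = 11.5.
molasses: 2 cup × 23/2 × 328 g/cup ÷ 28.35 g/oz ≈ 266 oz
butter: 2.75 cup × 23/2 × 227 g/cup ≈ 7179 g
heavy cream: 0.25 lb × 23/2 × 16 oz/lb × 28.35 g/oz ≈ 1304 g
pumpkin purée: (1 tbsp + 1 tsp = 4/3 tbsp) × 23/2 ÷ 16 tbsp/cup × 244 g/cup ≈ 234 g

molasses: 266 oz; butter: 7179 g; heavy cream: 1304 g; pumpkin purée: 234 g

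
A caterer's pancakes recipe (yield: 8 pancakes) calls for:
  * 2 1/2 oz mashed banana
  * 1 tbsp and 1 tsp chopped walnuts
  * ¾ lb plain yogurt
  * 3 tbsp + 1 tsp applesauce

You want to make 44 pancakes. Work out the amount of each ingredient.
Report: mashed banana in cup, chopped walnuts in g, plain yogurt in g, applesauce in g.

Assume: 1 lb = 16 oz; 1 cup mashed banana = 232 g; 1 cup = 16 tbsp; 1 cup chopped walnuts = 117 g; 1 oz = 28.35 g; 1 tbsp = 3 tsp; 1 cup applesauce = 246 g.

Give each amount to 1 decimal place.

mashed banana: 1.7 cup; chopped walnuts: 53.6 g; plain yogurt: 1871.1 g; applesauce: 281.9 g

Scaling factor: 44/8 = 11/2 = 5.5.
mashed banana: 2.5 oz × 11/2 × 28.35 g/oz ÷ 232 g/cup ≈ 1.7 cup
chopped walnuts: (1 tbsp + 1 tsp = 4/3 tbsp) × 11/2 ÷ 16 tbsp/cup × 117 g/cup ≈ 53.6 g
plain yogurt: 0.75 lb × 11/2 × 16 oz/lb × 28.35 g/oz = 1871.1 g
applesauce: (3 tbsp + 1 tsp = 10/3 tbsp) × 11/2 ÷ 16 tbsp/cup × 246 g/cup ≈ 281.9 g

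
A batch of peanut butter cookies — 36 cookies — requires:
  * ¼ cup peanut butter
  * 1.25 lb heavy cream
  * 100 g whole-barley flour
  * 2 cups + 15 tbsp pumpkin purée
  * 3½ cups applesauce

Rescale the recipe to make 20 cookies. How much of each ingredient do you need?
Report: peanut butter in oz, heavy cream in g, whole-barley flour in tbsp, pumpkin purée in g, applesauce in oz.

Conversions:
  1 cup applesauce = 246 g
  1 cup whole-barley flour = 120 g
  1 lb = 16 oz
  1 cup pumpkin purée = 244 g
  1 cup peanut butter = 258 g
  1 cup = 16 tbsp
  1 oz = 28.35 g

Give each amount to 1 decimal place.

Scaling factor: 20/36 = 5/9.
peanut butter: 0.25 cup × 5/9 × 258 g/cup ÷ 28.35 g/oz ≈ 1.3 oz
heavy cream: 1.25 lb × 5/9 × 16 oz/lb × 28.35 g/oz = 315.0 g
whole-barley flour: 100 g × 5/9 ÷ 120 g/cup × 16 tbsp/cup ≈ 7.4 tbsp
pumpkin purée: (2 cup + 15 tbsp = 2.9375 cup) × 5/9 × 244 g/cup ≈ 398.2 g
applesauce: 3.5 cup × 5/9 × 246 g/cup ÷ 28.35 g/oz ≈ 16.9 oz

peanut butter: 1.3 oz; heavy cream: 315.0 g; whole-barley flour: 7.4 tbsp; pumpkin purée: 398.2 g; applesauce: 16.9 oz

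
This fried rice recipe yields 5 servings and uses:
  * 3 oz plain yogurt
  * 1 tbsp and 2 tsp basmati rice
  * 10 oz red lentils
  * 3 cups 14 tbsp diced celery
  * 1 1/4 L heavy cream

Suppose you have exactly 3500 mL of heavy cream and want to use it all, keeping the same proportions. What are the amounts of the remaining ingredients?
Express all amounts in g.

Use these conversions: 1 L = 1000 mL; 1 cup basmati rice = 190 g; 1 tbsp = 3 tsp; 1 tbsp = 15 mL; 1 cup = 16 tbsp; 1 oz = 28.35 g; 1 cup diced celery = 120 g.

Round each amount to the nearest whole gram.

plain yogurt: 238 g; basmati rice: 55 g; red lentils: 794 g; diced celery: 1302 g

The original recipe has 1250 mL of heavy cream, so the scaling factor is 3500 ÷ 1250 = 14/5 = 2.8.
plain yogurt: 3 oz × 14/5 × 28.35 g/oz ≈ 238 g
basmati rice: (1 tbsp + 2 tsp = 5/3 tbsp) × 14/5 ÷ 16 tbsp/cup × 190 g/cup ≈ 55 g
red lentils: 10 oz × 14/5 × 28.35 g/oz ≈ 794 g
diced celery: (3 cup + 14 tbsp = 3.875 cup) × 14/5 × 120 g/cup = 1302 g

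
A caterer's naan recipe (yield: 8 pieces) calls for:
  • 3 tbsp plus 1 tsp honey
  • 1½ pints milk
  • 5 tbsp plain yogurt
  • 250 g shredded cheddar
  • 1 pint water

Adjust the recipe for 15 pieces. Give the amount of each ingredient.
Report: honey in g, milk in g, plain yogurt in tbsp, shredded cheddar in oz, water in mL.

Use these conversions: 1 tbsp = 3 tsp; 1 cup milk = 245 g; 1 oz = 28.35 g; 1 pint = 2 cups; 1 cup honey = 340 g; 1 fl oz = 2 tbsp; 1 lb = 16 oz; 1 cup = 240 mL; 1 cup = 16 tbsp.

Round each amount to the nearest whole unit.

Scaling factor: 15/8 = 1.875.
honey: (3 tbsp + 1 tsp = 10/3 tbsp) × 15/8 ÷ 16 tbsp/cup × 340 g/cup ≈ 133 g
milk: 1.5 pint × 15/8 × 2 cup/pint × 245 g/cup ≈ 1378 g
plain yogurt: 5 tbsp × 15/8 ≈ 9 tbsp
shredded cheddar: 250 g × 15/8 ÷ 28.35 g/oz ≈ 17 oz
water: 1 pint × 15/8 × 2 cup/pint × 240 mL/cup = 900 mL

honey: 133 g; milk: 1378 g; plain yogurt: 9 tbsp; shredded cheddar: 17 oz; water: 900 mL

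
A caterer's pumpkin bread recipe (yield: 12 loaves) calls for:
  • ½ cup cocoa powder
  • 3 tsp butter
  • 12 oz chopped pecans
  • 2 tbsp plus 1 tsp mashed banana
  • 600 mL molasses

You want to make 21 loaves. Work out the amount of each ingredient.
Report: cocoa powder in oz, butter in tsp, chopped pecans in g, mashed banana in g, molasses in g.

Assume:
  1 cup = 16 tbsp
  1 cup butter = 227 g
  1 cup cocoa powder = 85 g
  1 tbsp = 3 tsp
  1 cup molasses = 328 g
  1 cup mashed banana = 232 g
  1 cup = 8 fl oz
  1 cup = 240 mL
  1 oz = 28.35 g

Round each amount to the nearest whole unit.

cocoa powder: 3 oz; butter: 5 tsp; chopped pecans: 595 g; mashed banana: 59 g; molasses: 1435 g

Scaling factor: 21/12 = 7/4 = 1.75.
cocoa powder: 0.5 cup × 7/4 × 85 g/cup ÷ 28.35 g/oz ≈ 3 oz
butter: 3 tsp × 7/4 ≈ 5 tsp
chopped pecans: 12 oz × 7/4 × 28.35 g/oz ≈ 595 g
mashed banana: (2 tbsp + 1 tsp = 7/3 tbsp) × 7/4 ÷ 16 tbsp/cup × 232 g/cup ≈ 59 g
molasses: 600 mL × 7/4 ÷ 240 mL/cup × 328 g/cup = 1435 g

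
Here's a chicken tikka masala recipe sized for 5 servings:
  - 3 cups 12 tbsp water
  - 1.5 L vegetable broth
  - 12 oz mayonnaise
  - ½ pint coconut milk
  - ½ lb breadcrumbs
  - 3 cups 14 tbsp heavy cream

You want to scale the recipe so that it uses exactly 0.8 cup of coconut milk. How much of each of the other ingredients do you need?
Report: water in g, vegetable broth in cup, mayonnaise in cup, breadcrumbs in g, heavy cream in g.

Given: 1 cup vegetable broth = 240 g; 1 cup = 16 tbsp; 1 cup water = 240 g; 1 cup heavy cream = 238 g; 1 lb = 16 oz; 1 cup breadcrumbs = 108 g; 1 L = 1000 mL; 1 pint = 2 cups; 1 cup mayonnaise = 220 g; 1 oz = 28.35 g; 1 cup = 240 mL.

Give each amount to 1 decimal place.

water: 720.0 g; vegetable broth: 5.0 cup; mayonnaise: 1.2 cup; breadcrumbs: 181.4 g; heavy cream: 737.8 g

The original recipe has 1 cup of coconut milk, so the scaling factor is 0.8 ÷ 1 = 4/5 = 0.8.
water: (3 cup + 12 tbsp = 3.75 cup) × 4/5 × 240 g/cup = 720.0 g
vegetable broth: 1.5 L × 4/5 × 1000 mL/L ÷ 240 mL/cup = 5.0 cup
mayonnaise: 12 oz × 4/5 × 28.35 g/oz ÷ 220 g/cup ≈ 1.2 cup
breadcrumbs: 0.5 lb × 4/5 × 16 oz/lb × 28.35 g/oz ≈ 181.4 g
heavy cream: (3 cup + 14 tbsp = 3.875 cup) × 4/5 × 238 g/cup = 737.8 g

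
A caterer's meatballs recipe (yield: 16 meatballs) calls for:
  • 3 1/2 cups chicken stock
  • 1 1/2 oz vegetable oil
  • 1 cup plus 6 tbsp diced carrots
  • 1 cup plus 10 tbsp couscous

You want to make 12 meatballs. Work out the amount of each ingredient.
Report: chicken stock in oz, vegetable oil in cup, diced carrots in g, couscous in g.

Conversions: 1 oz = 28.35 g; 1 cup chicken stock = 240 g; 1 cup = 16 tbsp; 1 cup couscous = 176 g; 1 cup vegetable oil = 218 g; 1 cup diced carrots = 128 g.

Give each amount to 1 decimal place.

Scaling factor: 12/16 = 3/4 = 0.75.
chicken stock: 3.5 cup × 3/4 × 240 g/cup ÷ 28.35 g/oz ≈ 22.2 oz
vegetable oil: 1.5 oz × 3/4 × 28.35 g/oz ÷ 218 g/cup ≈ 0.1 cup
diced carrots: (1 cup + 6 tbsp = 1.375 cup) × 3/4 × 128 g/cup = 132.0 g
couscous: (1 cup + 10 tbsp = 1.625 cup) × 3/4 × 176 g/cup = 214.5 g

chicken stock: 22.2 oz; vegetable oil: 0.1 cup; diced carrots: 132.0 g; couscous: 214.5 g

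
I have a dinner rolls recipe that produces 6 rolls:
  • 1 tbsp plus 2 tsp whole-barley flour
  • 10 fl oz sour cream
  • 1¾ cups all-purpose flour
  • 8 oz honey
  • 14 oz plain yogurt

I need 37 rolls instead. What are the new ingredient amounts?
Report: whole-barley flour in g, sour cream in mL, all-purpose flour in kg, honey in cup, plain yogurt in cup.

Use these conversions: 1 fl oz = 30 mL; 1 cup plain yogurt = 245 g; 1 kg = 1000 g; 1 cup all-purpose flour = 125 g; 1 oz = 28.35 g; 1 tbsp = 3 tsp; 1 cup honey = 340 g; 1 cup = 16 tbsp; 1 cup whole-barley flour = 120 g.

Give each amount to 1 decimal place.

Scaling factor: 37/6.
whole-barley flour: (1 tbsp + 2 tsp = 5/3 tbsp) × 37/6 ÷ 16 tbsp/cup × 120 g/cup ≈ 77.1 g
sour cream: 10 fl oz × 37/6 × 30 mL/fl oz = 1850.0 mL
all-purpose flour: 1.75 cup × 37/6 × 125 g/cup ÷ 1000 g/kg ≈ 1.3 kg
honey: 8 oz × 37/6 × 28.35 g/oz ÷ 340 g/cup ≈ 4.1 cup
plain yogurt: 14 oz × 37/6 × 28.35 g/oz ÷ 245 g/cup ≈ 10.0 cup

whole-barley flour: 77.1 g; sour cream: 1850.0 mL; all-purpose flour: 1.3 kg; honey: 4.1 cup; plain yogurt: 10.0 cup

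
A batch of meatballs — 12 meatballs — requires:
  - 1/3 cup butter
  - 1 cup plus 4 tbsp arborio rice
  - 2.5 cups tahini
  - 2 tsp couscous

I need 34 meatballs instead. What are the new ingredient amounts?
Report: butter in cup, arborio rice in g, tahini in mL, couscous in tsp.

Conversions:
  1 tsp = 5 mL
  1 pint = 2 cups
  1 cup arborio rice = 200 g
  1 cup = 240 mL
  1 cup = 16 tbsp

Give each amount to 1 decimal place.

butter: 0.9 cup; arborio rice: 708.3 g; tahini: 1700.0 mL; couscous: 5.7 tsp

Scaling factor: 34/12 = 17/6.
butter: 1/3 cup × 17/6 ≈ 0.9 cup
arborio rice: (1 cup + 4 tbsp = 1.25 cup) × 17/6 × 200 g/cup ≈ 708.3 g
tahini: 2.5 cup × 17/6 × 240 mL/cup = 1700.0 mL
couscous: 2 tsp × 17/6 ≈ 5.7 tsp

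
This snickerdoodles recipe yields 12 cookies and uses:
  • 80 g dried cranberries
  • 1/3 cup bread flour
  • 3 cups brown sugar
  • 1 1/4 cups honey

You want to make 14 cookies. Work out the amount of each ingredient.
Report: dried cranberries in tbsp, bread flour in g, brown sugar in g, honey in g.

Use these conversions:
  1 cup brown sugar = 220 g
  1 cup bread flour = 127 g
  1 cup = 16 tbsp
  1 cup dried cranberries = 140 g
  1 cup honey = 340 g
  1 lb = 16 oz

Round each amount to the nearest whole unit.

Scaling factor: 14/12 = 7/6.
dried cranberries: 80 g × 7/6 ÷ 140 g/cup × 16 tbsp/cup ≈ 11 tbsp
bread flour: 1/3 cup × 7/6 × 127 g/cup ≈ 49 g
brown sugar: 3 cup × 7/6 × 220 g/cup = 770 g
honey: 1.25 cup × 7/6 × 340 g/cup ≈ 496 g

dried cranberries: 11 tbsp; bread flour: 49 g; brown sugar: 770 g; honey: 496 g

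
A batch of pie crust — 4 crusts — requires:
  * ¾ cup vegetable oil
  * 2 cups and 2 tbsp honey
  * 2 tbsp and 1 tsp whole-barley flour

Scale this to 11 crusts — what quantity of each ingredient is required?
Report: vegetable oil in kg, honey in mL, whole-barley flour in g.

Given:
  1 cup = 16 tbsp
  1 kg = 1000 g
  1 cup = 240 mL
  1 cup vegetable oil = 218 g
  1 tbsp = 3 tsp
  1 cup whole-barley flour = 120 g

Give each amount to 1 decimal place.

vegetable oil: 0.4 kg; honey: 1402.5 mL; whole-barley flour: 48.1 g

Scaling factor: 11/4 = 2.75.
vegetable oil: 0.75 cup × 11/4 × 218 g/cup ÷ 1000 g/kg ≈ 0.4 kg
honey: (2 cup + 2 tbsp = 2.125 cup) × 11/4 × 240 mL/cup = 1402.5 mL
whole-barley flour: (2 tbsp + 1 tsp = 7/3 tbsp) × 11/4 ÷ 16 tbsp/cup × 120 g/cup ≈ 48.1 g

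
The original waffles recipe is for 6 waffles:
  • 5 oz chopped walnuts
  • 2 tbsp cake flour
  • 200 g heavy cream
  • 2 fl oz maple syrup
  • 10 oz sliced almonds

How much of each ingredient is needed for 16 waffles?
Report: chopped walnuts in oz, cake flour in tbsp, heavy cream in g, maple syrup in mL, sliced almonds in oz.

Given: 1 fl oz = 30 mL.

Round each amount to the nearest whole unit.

Scaling factor: 16/6 = 8/3.
chopped walnuts: 5 oz × 8/3 ≈ 13 oz
cake flour: 2 tbsp × 8/3 ≈ 5 tbsp
heavy cream: 200 g × 8/3 ≈ 533 g
maple syrup: 2 fl oz × 8/3 × 30 mL/fl oz = 160 mL
sliced almonds: 10 oz × 8/3 ≈ 27 oz

chopped walnuts: 13 oz; cake flour: 5 tbsp; heavy cream: 533 g; maple syrup: 160 mL; sliced almonds: 27 oz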